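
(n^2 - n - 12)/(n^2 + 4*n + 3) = (n - 4)/(n + 1)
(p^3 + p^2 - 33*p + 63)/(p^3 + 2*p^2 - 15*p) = (p^2 + 4*p - 21)/(p*(p + 5))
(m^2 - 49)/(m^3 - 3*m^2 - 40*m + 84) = (m + 7)/(m^2 + 4*m - 12)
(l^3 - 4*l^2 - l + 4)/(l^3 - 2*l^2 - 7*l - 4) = (l - 1)/(l + 1)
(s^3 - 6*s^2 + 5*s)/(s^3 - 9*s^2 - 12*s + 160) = s*(s - 1)/(s^2 - 4*s - 32)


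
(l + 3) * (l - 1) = l^2 + 2*l - 3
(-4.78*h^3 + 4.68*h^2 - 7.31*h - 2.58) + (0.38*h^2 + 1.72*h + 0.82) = -4.78*h^3 + 5.06*h^2 - 5.59*h - 1.76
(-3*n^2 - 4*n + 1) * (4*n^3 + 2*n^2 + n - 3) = -12*n^5 - 22*n^4 - 7*n^3 + 7*n^2 + 13*n - 3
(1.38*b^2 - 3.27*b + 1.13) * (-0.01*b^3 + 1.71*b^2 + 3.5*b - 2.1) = -0.0138*b^5 + 2.3925*b^4 - 0.773000000000001*b^3 - 12.4107*b^2 + 10.822*b - 2.373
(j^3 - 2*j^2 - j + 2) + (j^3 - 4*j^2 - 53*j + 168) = 2*j^3 - 6*j^2 - 54*j + 170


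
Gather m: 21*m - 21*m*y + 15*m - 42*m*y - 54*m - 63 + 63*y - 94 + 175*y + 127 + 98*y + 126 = m*(-63*y - 18) + 336*y + 96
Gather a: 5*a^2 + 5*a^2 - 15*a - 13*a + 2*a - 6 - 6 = 10*a^2 - 26*a - 12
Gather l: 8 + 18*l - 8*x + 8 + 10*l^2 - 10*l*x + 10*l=10*l^2 + l*(28 - 10*x) - 8*x + 16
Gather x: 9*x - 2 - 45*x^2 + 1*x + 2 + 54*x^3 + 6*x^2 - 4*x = 54*x^3 - 39*x^2 + 6*x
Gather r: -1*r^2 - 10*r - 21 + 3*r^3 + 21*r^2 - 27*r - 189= 3*r^3 + 20*r^2 - 37*r - 210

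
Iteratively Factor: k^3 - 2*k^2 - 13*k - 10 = (k + 2)*(k^2 - 4*k - 5) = (k + 1)*(k + 2)*(k - 5)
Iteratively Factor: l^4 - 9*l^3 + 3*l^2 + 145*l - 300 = (l - 5)*(l^3 - 4*l^2 - 17*l + 60) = (l - 5)*(l - 3)*(l^2 - l - 20) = (l - 5)*(l - 3)*(l + 4)*(l - 5)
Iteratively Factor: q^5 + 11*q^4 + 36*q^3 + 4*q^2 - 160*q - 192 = (q + 4)*(q^4 + 7*q^3 + 8*q^2 - 28*q - 48) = (q - 2)*(q + 4)*(q^3 + 9*q^2 + 26*q + 24) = (q - 2)*(q + 3)*(q + 4)*(q^2 + 6*q + 8) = (q - 2)*(q + 2)*(q + 3)*(q + 4)*(q + 4)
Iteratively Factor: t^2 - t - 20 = (t - 5)*(t + 4)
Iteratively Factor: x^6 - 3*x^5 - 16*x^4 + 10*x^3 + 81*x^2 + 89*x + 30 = (x + 2)*(x^5 - 5*x^4 - 6*x^3 + 22*x^2 + 37*x + 15) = (x - 3)*(x + 2)*(x^4 - 2*x^3 - 12*x^2 - 14*x - 5) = (x - 3)*(x + 1)*(x + 2)*(x^3 - 3*x^2 - 9*x - 5) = (x - 5)*(x - 3)*(x + 1)*(x + 2)*(x^2 + 2*x + 1) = (x - 5)*(x - 3)*(x + 1)^2*(x + 2)*(x + 1)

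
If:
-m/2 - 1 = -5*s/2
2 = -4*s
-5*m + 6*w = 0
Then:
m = -9/2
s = -1/2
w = -15/4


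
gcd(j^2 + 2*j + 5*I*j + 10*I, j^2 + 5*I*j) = j + 5*I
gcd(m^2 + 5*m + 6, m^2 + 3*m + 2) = m + 2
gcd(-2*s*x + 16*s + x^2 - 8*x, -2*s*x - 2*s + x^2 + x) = -2*s + x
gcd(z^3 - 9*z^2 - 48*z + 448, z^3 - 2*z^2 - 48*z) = z - 8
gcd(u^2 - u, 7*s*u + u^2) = u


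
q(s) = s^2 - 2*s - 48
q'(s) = 2*s - 2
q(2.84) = -45.61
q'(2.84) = 3.68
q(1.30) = -48.91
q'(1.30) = 0.60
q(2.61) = -46.41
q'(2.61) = 3.22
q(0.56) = -48.81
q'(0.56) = -0.88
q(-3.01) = -32.92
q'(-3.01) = -8.02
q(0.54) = -48.79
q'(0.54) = -0.92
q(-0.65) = -46.28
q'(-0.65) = -3.30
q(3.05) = -44.80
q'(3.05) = 4.10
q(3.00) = -45.00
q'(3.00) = 4.00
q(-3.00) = -33.00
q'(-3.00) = -8.00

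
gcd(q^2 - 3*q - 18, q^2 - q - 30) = q - 6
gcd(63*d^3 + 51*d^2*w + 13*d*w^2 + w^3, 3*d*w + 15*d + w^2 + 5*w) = 3*d + w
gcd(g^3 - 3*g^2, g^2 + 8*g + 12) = 1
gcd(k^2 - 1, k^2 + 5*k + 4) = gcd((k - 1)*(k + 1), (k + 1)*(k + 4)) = k + 1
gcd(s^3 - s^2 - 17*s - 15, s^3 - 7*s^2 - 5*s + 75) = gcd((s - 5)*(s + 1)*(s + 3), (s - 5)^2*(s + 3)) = s^2 - 2*s - 15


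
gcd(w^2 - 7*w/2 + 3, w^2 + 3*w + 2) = 1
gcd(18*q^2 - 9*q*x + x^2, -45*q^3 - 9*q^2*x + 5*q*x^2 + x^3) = -3*q + x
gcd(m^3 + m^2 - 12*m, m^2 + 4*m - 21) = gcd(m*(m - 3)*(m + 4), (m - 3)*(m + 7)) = m - 3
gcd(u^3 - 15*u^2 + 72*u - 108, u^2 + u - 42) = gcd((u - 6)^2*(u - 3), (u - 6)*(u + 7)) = u - 6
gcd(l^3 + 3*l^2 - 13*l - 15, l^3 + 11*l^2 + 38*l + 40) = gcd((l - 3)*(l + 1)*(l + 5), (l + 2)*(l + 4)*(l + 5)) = l + 5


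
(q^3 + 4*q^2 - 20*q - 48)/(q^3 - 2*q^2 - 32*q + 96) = (q + 2)/(q - 4)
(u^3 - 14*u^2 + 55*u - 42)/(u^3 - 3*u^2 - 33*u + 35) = (u - 6)/(u + 5)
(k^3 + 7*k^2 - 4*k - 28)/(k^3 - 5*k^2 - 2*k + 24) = (k^2 + 5*k - 14)/(k^2 - 7*k + 12)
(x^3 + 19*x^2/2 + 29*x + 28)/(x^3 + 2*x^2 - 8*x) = (x^2 + 11*x/2 + 7)/(x*(x - 2))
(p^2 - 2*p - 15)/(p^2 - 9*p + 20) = (p + 3)/(p - 4)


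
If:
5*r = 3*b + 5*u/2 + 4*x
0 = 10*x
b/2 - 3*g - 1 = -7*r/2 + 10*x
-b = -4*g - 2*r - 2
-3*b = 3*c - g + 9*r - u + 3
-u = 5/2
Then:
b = 23/11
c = -5189/1320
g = 9/440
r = 1/220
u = -5/2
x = 0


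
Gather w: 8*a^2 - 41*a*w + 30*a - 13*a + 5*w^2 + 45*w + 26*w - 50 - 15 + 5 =8*a^2 + 17*a + 5*w^2 + w*(71 - 41*a) - 60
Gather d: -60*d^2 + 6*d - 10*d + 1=-60*d^2 - 4*d + 1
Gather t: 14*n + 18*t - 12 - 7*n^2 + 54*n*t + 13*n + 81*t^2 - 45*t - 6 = -7*n^2 + 27*n + 81*t^2 + t*(54*n - 27) - 18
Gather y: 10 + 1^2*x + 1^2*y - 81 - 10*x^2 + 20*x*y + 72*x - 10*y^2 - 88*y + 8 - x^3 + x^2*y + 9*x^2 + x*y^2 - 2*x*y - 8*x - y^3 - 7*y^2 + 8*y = -x^3 - x^2 + 65*x - y^3 + y^2*(x - 17) + y*(x^2 + 18*x - 79) - 63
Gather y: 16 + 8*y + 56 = 8*y + 72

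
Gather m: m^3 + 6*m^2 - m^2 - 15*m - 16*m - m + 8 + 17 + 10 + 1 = m^3 + 5*m^2 - 32*m + 36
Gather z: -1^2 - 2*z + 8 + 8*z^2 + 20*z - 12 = 8*z^2 + 18*z - 5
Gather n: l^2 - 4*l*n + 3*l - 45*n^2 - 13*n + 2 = l^2 + 3*l - 45*n^2 + n*(-4*l - 13) + 2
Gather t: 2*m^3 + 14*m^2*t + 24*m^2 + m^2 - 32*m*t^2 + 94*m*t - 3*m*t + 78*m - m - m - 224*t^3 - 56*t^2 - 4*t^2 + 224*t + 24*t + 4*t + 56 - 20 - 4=2*m^3 + 25*m^2 + 76*m - 224*t^3 + t^2*(-32*m - 60) + t*(14*m^2 + 91*m + 252) + 32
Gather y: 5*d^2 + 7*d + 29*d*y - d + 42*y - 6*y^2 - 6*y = 5*d^2 + 6*d - 6*y^2 + y*(29*d + 36)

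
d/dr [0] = 0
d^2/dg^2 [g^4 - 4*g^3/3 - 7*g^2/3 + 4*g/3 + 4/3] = 12*g^2 - 8*g - 14/3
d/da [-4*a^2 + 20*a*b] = -8*a + 20*b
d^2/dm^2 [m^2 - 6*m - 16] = 2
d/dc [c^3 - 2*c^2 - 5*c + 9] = 3*c^2 - 4*c - 5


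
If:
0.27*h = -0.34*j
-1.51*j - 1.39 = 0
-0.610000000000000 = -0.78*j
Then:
No Solution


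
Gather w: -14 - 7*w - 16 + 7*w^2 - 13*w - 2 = 7*w^2 - 20*w - 32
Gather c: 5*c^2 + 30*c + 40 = 5*c^2 + 30*c + 40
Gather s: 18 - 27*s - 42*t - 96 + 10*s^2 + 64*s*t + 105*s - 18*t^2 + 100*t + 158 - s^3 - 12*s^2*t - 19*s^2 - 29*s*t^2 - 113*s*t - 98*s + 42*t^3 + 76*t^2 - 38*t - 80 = -s^3 + s^2*(-12*t - 9) + s*(-29*t^2 - 49*t - 20) + 42*t^3 + 58*t^2 + 20*t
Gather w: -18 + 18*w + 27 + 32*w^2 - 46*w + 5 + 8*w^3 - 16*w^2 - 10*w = 8*w^3 + 16*w^2 - 38*w + 14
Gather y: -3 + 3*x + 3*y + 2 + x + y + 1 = 4*x + 4*y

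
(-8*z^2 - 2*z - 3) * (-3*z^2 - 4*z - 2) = 24*z^4 + 38*z^3 + 33*z^2 + 16*z + 6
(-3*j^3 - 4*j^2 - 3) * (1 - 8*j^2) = 24*j^5 + 32*j^4 - 3*j^3 + 20*j^2 - 3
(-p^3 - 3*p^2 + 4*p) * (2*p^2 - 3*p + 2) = -2*p^5 - 3*p^4 + 15*p^3 - 18*p^2 + 8*p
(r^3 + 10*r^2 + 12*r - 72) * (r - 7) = r^4 + 3*r^3 - 58*r^2 - 156*r + 504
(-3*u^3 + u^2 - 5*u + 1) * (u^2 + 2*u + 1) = -3*u^5 - 5*u^4 - 6*u^3 - 8*u^2 - 3*u + 1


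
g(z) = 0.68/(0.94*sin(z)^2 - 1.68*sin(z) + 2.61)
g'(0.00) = 0.17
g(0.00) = 0.26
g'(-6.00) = 0.15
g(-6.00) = 0.31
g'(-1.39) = 0.02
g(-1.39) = 0.13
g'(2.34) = -0.04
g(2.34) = 0.36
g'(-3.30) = -0.17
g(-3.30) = 0.29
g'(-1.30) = 0.02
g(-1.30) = 0.13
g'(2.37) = -0.05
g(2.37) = 0.36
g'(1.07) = 0.00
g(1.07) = 0.37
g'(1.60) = 0.00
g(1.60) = 0.36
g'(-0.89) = 0.07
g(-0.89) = 0.15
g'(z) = 0.68*(-1.88*sin(z)*cos(z) + 1.68*cos(z))/(0.94*sin(z)^2 - 1.68*sin(z) + 2.61)^2 = (1.1424 - 1.2784*sin(z))*cos(z)/(0.94*sin(z)^2 - 1.68*sin(z) + 2.61)^2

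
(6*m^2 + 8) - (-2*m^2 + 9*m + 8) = 8*m^2 - 9*m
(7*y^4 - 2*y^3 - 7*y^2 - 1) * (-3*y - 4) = -21*y^5 - 22*y^4 + 29*y^3 + 28*y^2 + 3*y + 4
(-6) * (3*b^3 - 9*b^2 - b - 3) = -18*b^3 + 54*b^2 + 6*b + 18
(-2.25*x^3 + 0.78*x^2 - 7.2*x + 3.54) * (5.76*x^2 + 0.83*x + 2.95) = -12.96*x^5 + 2.6253*x^4 - 47.4621*x^3 + 16.7154*x^2 - 18.3018*x + 10.443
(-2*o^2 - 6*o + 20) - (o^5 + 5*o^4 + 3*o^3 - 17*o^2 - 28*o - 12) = -o^5 - 5*o^4 - 3*o^3 + 15*o^2 + 22*o + 32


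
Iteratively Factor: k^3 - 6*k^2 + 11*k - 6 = (k - 1)*(k^2 - 5*k + 6) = (k - 2)*(k - 1)*(k - 3)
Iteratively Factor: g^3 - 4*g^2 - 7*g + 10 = (g + 2)*(g^2 - 6*g + 5) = (g - 5)*(g + 2)*(g - 1)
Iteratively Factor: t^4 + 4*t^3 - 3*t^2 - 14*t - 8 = (t - 2)*(t^3 + 6*t^2 + 9*t + 4) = (t - 2)*(t + 1)*(t^2 + 5*t + 4) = (t - 2)*(t + 1)*(t + 4)*(t + 1)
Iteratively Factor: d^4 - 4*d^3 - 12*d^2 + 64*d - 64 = (d + 4)*(d^3 - 8*d^2 + 20*d - 16) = (d - 2)*(d + 4)*(d^2 - 6*d + 8) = (d - 2)^2*(d + 4)*(d - 4)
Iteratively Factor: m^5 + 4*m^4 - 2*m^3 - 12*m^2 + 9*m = (m + 3)*(m^4 + m^3 - 5*m^2 + 3*m) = (m - 1)*(m + 3)*(m^3 + 2*m^2 - 3*m) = m*(m - 1)*(m + 3)*(m^2 + 2*m - 3) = m*(m - 1)*(m + 3)^2*(m - 1)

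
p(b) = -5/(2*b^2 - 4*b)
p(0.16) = 8.49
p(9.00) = -0.04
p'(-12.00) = 0.00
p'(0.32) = -11.76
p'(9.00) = 0.01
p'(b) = -5*(4 - 4*b)/(2*b^2 - 4*b)^2 = 5*(b - 1)/(b^2*(b - 2)^2)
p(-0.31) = -3.49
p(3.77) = -0.37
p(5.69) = -0.12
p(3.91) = -0.33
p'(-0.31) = -12.77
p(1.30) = 2.75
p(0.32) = 4.65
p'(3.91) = 0.26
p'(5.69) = 0.05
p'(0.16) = -48.46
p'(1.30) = 1.81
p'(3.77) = 0.31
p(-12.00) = -0.01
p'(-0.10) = -124.72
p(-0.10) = -11.90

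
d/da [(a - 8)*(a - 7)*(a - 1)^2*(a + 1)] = 5*a^4 - 64*a^3 + 210*a^2 - 80*a - 71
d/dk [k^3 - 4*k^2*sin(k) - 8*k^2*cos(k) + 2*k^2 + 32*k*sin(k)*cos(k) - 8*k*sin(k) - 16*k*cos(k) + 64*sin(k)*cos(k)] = 8*k^2*sin(k) - 4*k^2*cos(k) + 3*k^2 + 8*k*sin(k) - 24*k*cos(k) + 32*k*cos(2*k) + 4*k - 8*sin(k) + 16*sin(2*k) - 16*cos(k) + 64*cos(2*k)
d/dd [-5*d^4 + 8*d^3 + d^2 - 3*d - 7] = -20*d^3 + 24*d^2 + 2*d - 3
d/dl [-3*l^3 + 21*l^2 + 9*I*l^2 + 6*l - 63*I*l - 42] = -9*l^2 + l*(42 + 18*I) + 6 - 63*I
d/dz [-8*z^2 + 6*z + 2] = 6 - 16*z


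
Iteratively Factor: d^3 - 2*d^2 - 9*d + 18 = (d + 3)*(d^2 - 5*d + 6) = (d - 3)*(d + 3)*(d - 2)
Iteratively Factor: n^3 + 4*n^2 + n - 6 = (n + 3)*(n^2 + n - 2) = (n - 1)*(n + 3)*(n + 2)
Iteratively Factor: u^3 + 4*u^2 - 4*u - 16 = (u + 4)*(u^2 - 4) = (u - 2)*(u + 4)*(u + 2)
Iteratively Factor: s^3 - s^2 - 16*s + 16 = (s - 4)*(s^2 + 3*s - 4) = (s - 4)*(s + 4)*(s - 1)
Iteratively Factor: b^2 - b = (b)*(b - 1)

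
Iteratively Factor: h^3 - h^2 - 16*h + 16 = (h + 4)*(h^2 - 5*h + 4) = (h - 4)*(h + 4)*(h - 1)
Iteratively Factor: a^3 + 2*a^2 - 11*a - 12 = (a + 4)*(a^2 - 2*a - 3) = (a - 3)*(a + 4)*(a + 1)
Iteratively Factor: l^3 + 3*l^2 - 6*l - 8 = (l - 2)*(l^2 + 5*l + 4) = (l - 2)*(l + 4)*(l + 1)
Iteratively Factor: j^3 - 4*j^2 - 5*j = (j - 5)*(j^2 + j) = j*(j - 5)*(j + 1)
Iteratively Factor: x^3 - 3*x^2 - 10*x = (x + 2)*(x^2 - 5*x) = (x - 5)*(x + 2)*(x)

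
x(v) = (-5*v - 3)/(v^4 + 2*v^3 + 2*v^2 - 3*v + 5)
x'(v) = (-5*v - 3)*(-4*v^3 - 6*v^2 - 4*v + 3)/(v^4 + 2*v^3 + 2*v^2 - 3*v + 5)^2 - 5/(v^4 + 2*v^3 + 2*v^2 - 3*v + 5)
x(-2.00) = 0.37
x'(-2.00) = 0.11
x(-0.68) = 0.05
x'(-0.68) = -0.63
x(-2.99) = 0.20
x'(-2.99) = 0.15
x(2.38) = -0.22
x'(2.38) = 0.23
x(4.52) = -0.04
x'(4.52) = 0.02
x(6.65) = -0.01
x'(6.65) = 0.01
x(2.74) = -0.15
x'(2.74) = 0.14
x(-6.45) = 0.02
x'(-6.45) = 0.01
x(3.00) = -0.12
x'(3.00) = 0.11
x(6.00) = -0.02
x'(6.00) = 0.01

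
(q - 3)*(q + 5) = q^2 + 2*q - 15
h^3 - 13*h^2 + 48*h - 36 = (h - 6)^2*(h - 1)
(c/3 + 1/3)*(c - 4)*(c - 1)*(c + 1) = c^4/3 - c^3 - 5*c^2/3 + c + 4/3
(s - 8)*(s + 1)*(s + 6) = s^3 - s^2 - 50*s - 48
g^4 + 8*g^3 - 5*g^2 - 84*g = g*(g - 3)*(g + 4)*(g + 7)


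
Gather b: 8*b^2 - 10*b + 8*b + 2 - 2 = 8*b^2 - 2*b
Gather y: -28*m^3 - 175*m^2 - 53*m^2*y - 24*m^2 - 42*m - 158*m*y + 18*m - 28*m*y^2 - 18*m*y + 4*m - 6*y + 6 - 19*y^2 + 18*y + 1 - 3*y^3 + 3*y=-28*m^3 - 199*m^2 - 20*m - 3*y^3 + y^2*(-28*m - 19) + y*(-53*m^2 - 176*m + 15) + 7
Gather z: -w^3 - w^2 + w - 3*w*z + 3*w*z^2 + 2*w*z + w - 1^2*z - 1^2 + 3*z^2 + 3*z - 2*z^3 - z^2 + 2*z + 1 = -w^3 - w^2 + 2*w - 2*z^3 + z^2*(3*w + 2) + z*(4 - w)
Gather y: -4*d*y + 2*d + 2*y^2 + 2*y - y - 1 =2*d + 2*y^2 + y*(1 - 4*d) - 1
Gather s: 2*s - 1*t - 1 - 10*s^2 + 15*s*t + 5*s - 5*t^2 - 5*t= -10*s^2 + s*(15*t + 7) - 5*t^2 - 6*t - 1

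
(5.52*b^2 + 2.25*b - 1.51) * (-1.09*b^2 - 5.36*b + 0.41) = -6.0168*b^4 - 32.0397*b^3 - 8.1509*b^2 + 9.0161*b - 0.6191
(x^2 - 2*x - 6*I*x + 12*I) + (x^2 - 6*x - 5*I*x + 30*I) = 2*x^2 - 8*x - 11*I*x + 42*I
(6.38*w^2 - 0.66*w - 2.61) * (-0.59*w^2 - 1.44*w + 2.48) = -3.7642*w^4 - 8.7978*w^3 + 18.3127*w^2 + 2.1216*w - 6.4728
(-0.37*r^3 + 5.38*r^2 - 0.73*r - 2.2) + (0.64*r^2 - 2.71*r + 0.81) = -0.37*r^3 + 6.02*r^2 - 3.44*r - 1.39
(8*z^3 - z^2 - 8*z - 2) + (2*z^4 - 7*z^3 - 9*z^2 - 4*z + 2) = 2*z^4 + z^3 - 10*z^2 - 12*z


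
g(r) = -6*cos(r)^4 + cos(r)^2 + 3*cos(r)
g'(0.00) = 0.00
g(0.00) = -2.00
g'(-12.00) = 5.22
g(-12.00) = 0.20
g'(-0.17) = -3.05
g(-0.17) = -1.73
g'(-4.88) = -3.18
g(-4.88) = 0.52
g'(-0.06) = -1.13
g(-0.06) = -1.97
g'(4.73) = 3.03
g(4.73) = 0.05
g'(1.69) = -2.78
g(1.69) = -0.34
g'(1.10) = -1.49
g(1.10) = 1.31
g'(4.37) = 3.05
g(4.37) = -0.97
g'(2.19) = -5.32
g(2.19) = -2.09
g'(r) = 24*sin(r)*cos(r)^3 - 2*sin(r)*cos(r) - 3*sin(r)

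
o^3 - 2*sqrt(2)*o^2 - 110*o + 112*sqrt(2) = (o - 8*sqrt(2))*(o - sqrt(2))*(o + 7*sqrt(2))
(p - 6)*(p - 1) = p^2 - 7*p + 6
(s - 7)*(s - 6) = s^2 - 13*s + 42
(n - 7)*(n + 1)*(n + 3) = n^3 - 3*n^2 - 25*n - 21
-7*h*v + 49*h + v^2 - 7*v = (-7*h + v)*(v - 7)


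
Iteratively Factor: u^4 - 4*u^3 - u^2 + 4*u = (u - 1)*(u^3 - 3*u^2 - 4*u) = u*(u - 1)*(u^2 - 3*u - 4) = u*(u - 1)*(u + 1)*(u - 4)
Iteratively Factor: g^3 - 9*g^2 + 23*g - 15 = (g - 3)*(g^2 - 6*g + 5) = (g - 5)*(g - 3)*(g - 1)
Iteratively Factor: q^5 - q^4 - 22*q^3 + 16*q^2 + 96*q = (q - 4)*(q^4 + 3*q^3 - 10*q^2 - 24*q) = (q - 4)*(q - 3)*(q^3 + 6*q^2 + 8*q) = (q - 4)*(q - 3)*(q + 2)*(q^2 + 4*q) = q*(q - 4)*(q - 3)*(q + 2)*(q + 4)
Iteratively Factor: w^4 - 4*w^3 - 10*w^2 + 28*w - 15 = (w - 5)*(w^3 + w^2 - 5*w + 3) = (w - 5)*(w - 1)*(w^2 + 2*w - 3) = (w - 5)*(w - 1)^2*(w + 3)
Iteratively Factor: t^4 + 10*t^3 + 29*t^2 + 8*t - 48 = (t + 3)*(t^3 + 7*t^2 + 8*t - 16) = (t + 3)*(t + 4)*(t^2 + 3*t - 4) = (t - 1)*(t + 3)*(t + 4)*(t + 4)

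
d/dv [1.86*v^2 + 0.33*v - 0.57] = 3.72*v + 0.33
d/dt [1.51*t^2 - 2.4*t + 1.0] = 3.02*t - 2.4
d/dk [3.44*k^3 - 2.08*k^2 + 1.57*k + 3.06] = 10.32*k^2 - 4.16*k + 1.57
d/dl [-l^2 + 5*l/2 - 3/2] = 5/2 - 2*l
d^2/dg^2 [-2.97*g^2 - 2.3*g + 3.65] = -5.94000000000000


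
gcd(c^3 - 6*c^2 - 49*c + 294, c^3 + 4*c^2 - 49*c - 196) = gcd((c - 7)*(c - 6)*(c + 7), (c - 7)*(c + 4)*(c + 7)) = c^2 - 49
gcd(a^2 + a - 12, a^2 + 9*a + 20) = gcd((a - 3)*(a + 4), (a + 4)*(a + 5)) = a + 4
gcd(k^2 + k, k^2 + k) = k^2 + k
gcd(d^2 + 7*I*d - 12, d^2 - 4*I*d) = 1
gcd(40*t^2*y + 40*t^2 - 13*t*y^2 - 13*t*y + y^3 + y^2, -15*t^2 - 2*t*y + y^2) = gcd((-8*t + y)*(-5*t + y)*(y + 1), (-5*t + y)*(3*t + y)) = -5*t + y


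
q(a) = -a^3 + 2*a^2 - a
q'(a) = -3*a^2 + 4*a - 1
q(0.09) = -0.07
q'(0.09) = -0.66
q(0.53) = -0.12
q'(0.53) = 0.28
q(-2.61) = 34.01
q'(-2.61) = -31.88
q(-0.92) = 3.39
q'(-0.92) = -7.22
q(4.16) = -41.54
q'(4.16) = -36.28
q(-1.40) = 8.06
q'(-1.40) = -12.48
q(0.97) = -0.00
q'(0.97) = 0.06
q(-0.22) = 0.33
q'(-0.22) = -2.03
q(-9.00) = 900.00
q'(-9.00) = -280.00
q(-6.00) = 294.00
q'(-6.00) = -133.00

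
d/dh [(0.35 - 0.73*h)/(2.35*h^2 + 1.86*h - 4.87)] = (1.7155*h^2 - 1.645*h + 2.9041)/(5.5225*h^4 + 8.742*h^3 - 19.4294*h^2 - 18.1164*h + 23.7169)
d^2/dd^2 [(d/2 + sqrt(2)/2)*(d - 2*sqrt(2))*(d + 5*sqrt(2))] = 3*d + 4*sqrt(2)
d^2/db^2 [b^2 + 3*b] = 2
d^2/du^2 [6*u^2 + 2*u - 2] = 12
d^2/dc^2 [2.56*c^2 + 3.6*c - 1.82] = 5.12000000000000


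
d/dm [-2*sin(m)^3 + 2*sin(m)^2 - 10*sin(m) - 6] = 2*(-3*sin(m)^2 + 2*sin(m) - 5)*cos(m)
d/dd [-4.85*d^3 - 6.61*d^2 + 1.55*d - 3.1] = -14.55*d^2 - 13.22*d + 1.55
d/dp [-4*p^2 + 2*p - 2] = 2 - 8*p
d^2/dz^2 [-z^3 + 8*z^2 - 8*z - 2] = 16 - 6*z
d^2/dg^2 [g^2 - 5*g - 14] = 2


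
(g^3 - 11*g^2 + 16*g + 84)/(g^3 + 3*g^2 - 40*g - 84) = (g - 7)/(g + 7)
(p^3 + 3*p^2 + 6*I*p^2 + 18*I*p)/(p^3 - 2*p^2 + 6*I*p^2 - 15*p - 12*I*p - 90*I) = p/(p - 5)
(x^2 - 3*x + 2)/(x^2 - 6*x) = (x^2 - 3*x + 2)/(x*(x - 6))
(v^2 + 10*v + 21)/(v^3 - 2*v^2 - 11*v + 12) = (v + 7)/(v^2 - 5*v + 4)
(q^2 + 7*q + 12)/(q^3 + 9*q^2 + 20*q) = (q + 3)/(q*(q + 5))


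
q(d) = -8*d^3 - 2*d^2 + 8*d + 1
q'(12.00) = -3496.00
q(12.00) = -14015.00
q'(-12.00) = -3400.00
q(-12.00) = 13441.00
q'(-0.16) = 8.03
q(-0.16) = -0.30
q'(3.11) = -236.57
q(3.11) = -234.11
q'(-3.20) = -224.96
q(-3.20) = 217.06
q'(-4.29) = -416.54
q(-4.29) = 561.50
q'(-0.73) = -1.87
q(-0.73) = -2.79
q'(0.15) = 6.86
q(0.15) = 2.13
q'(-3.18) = -221.98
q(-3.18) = 212.59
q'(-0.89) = -7.45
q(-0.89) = -2.06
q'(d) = -24*d^2 - 4*d + 8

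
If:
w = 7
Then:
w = 7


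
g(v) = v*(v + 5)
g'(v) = 2*v + 5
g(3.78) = 33.19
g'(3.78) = 12.56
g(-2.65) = -6.23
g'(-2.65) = -0.30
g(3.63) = 31.33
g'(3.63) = 12.26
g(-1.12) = -4.35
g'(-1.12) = 2.76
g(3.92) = 34.97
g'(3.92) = 12.84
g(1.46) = 9.43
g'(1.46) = 7.92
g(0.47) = 2.57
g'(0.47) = 5.94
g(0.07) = 0.35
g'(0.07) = 5.14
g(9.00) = 126.00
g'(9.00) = 23.00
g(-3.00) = -6.00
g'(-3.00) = -1.00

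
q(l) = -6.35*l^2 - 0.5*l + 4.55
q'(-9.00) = 113.80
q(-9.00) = -505.30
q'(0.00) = -0.50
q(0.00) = 4.55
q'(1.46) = -19.04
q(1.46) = -9.72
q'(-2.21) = 27.57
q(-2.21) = -25.36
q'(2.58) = -33.27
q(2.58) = -39.01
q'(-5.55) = 69.98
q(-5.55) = -188.27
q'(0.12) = -2.02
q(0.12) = 4.40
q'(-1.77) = 21.98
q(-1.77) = -14.46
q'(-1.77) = 21.98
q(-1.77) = -14.46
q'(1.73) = -22.47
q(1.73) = -15.32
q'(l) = -12.7*l - 0.5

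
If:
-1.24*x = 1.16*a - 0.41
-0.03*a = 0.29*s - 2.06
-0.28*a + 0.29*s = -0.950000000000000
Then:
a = 9.71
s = 6.10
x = -8.75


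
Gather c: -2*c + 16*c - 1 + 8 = 14*c + 7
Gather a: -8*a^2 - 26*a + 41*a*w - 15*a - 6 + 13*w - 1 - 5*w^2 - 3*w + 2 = -8*a^2 + a*(41*w - 41) - 5*w^2 + 10*w - 5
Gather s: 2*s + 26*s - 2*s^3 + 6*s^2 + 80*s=-2*s^3 + 6*s^2 + 108*s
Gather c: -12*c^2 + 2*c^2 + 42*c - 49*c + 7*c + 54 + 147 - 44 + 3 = 160 - 10*c^2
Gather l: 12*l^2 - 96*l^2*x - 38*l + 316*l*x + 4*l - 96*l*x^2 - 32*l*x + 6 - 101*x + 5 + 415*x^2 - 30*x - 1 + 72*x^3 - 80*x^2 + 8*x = l^2*(12 - 96*x) + l*(-96*x^2 + 284*x - 34) + 72*x^3 + 335*x^2 - 123*x + 10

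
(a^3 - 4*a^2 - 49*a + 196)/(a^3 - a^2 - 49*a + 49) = (a - 4)/(a - 1)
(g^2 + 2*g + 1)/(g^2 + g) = (g + 1)/g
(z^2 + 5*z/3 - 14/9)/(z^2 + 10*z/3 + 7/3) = (z - 2/3)/(z + 1)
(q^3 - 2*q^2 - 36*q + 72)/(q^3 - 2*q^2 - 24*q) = (q^2 + 4*q - 12)/(q*(q + 4))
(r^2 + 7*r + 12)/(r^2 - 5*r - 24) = (r + 4)/(r - 8)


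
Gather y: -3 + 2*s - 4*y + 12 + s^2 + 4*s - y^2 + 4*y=s^2 + 6*s - y^2 + 9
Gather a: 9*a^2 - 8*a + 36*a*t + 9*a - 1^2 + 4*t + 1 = 9*a^2 + a*(36*t + 1) + 4*t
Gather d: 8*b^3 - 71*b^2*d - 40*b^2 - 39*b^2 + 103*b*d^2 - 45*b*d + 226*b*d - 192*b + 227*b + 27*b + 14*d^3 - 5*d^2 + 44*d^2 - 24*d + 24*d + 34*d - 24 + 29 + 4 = 8*b^3 - 79*b^2 + 62*b + 14*d^3 + d^2*(103*b + 39) + d*(-71*b^2 + 181*b + 34) + 9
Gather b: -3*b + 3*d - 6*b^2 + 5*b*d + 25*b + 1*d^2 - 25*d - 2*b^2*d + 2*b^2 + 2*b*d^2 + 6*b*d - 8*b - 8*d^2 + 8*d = b^2*(-2*d - 4) + b*(2*d^2 + 11*d + 14) - 7*d^2 - 14*d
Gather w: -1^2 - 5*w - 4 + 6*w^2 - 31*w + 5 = 6*w^2 - 36*w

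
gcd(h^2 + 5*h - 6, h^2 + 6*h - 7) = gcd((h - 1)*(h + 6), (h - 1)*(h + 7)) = h - 1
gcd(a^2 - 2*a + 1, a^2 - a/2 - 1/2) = a - 1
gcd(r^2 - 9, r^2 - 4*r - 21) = r + 3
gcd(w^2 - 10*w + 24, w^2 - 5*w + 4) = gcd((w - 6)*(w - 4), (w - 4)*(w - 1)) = w - 4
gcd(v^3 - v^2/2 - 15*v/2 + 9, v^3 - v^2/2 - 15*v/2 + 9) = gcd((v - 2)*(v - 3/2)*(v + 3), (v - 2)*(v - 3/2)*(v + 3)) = v^3 - v^2/2 - 15*v/2 + 9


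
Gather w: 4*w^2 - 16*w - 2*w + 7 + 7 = 4*w^2 - 18*w + 14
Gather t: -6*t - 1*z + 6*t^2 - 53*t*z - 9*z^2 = 6*t^2 + t*(-53*z - 6) - 9*z^2 - z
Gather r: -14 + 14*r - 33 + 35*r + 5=49*r - 42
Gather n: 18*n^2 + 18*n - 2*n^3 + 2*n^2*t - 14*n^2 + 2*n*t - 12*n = -2*n^3 + n^2*(2*t + 4) + n*(2*t + 6)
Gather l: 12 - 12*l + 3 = 15 - 12*l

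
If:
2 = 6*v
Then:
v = 1/3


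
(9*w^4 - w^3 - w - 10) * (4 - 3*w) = -27*w^5 + 39*w^4 - 4*w^3 + 3*w^2 + 26*w - 40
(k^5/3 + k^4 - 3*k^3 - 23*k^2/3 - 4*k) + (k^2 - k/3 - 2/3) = k^5/3 + k^4 - 3*k^3 - 20*k^2/3 - 13*k/3 - 2/3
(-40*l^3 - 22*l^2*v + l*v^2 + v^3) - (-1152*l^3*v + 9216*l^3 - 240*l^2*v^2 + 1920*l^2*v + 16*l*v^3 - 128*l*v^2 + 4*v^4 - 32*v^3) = 1152*l^3*v - 9256*l^3 + 240*l^2*v^2 - 1942*l^2*v - 16*l*v^3 + 129*l*v^2 - 4*v^4 + 33*v^3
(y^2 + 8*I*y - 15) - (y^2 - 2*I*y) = 10*I*y - 15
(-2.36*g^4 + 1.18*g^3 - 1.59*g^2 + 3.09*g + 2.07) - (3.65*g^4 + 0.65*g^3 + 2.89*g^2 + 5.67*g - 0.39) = -6.01*g^4 + 0.53*g^3 - 4.48*g^2 - 2.58*g + 2.46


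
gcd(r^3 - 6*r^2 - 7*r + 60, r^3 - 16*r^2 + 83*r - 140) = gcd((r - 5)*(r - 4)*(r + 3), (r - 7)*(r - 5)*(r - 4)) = r^2 - 9*r + 20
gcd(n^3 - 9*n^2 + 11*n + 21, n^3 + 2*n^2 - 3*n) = 1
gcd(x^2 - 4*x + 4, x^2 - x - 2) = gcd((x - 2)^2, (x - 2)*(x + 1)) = x - 2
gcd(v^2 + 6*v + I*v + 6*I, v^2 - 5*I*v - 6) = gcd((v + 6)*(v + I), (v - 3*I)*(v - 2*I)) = 1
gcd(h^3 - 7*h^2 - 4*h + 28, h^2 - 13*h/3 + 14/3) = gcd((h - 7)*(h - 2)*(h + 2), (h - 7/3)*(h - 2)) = h - 2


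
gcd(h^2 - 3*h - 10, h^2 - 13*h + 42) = 1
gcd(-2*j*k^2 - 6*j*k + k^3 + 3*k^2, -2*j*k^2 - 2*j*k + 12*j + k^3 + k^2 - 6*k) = 2*j*k + 6*j - k^2 - 3*k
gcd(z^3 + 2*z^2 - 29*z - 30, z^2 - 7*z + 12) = 1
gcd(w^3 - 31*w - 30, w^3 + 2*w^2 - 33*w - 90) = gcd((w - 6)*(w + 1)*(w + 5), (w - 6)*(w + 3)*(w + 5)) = w^2 - w - 30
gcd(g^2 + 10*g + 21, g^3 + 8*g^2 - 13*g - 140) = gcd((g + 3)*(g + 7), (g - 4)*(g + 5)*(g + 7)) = g + 7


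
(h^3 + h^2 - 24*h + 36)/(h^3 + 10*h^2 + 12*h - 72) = (h - 3)/(h + 6)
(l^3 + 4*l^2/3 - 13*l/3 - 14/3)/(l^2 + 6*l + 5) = (3*l^2 + l - 14)/(3*(l + 5))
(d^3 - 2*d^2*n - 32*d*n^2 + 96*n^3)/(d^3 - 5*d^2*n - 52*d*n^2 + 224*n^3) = (d^2 + 2*d*n - 24*n^2)/(d^2 - d*n - 56*n^2)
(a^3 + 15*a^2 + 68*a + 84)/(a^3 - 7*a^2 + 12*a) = (a^3 + 15*a^2 + 68*a + 84)/(a*(a^2 - 7*a + 12))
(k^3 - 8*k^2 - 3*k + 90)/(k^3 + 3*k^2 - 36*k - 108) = (k - 5)/(k + 6)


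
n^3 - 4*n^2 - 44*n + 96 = (n - 8)*(n - 2)*(n + 6)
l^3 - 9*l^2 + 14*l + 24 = (l - 6)*(l - 4)*(l + 1)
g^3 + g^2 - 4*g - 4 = (g - 2)*(g + 1)*(g + 2)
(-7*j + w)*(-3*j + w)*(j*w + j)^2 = 21*j^4*w^2 + 42*j^4*w + 21*j^4 - 10*j^3*w^3 - 20*j^3*w^2 - 10*j^3*w + j^2*w^4 + 2*j^2*w^3 + j^2*w^2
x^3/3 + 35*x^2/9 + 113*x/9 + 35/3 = (x/3 + 1)*(x + 5/3)*(x + 7)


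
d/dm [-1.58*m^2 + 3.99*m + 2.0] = 3.99 - 3.16*m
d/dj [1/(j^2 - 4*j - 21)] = 2*(2 - j)/(-j^2 + 4*j + 21)^2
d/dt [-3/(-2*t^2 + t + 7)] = 3*(1 - 4*t)/(-2*t^2 + t + 7)^2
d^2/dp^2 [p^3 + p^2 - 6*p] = 6*p + 2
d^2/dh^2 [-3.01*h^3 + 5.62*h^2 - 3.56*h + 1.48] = 11.24 - 18.06*h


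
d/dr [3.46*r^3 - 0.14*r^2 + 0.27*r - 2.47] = 10.38*r^2 - 0.28*r + 0.27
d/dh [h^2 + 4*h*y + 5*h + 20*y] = 2*h + 4*y + 5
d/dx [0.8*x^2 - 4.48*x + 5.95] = 1.6*x - 4.48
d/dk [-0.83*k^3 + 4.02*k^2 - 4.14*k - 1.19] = -2.49*k^2 + 8.04*k - 4.14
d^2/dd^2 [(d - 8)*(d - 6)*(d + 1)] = 6*d - 26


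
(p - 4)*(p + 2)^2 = p^3 - 12*p - 16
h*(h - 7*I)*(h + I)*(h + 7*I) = h^4 + I*h^3 + 49*h^2 + 49*I*h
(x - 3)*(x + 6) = x^2 + 3*x - 18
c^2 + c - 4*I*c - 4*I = (c + 1)*(c - 4*I)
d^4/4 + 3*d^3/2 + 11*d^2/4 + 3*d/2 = d*(d/4 + 1/2)*(d + 1)*(d + 3)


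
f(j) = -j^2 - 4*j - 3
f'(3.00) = -10.00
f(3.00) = -24.00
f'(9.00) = -22.00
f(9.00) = -120.00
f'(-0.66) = -2.68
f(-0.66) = -0.80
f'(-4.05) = 4.10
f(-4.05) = -3.20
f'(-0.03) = -3.94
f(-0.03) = -2.88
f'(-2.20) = 0.40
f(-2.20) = 0.96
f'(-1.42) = -1.16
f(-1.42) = 0.66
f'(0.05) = -4.10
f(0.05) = -3.20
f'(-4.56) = 5.12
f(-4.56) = -5.55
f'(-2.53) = 1.06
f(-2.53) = 0.72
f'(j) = -2*j - 4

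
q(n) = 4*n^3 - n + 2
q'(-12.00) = 1727.00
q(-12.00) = -6898.00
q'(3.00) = 107.00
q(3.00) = 107.00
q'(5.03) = 302.61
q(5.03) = 506.02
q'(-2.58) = 78.88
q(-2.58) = -64.11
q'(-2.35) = 65.27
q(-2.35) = -47.56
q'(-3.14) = 117.32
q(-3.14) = -118.70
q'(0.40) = 0.92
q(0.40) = 1.86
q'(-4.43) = 234.50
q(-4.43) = -341.32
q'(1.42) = 23.20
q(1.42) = 12.03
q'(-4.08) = 198.76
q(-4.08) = -265.59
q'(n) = 12*n^2 - 1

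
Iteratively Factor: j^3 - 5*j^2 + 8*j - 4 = (j - 1)*(j^2 - 4*j + 4) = (j - 2)*(j - 1)*(j - 2)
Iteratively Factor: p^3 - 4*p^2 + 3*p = (p - 3)*(p^2 - p) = (p - 3)*(p - 1)*(p)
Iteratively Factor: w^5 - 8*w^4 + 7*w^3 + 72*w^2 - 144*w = (w - 4)*(w^4 - 4*w^3 - 9*w^2 + 36*w) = w*(w - 4)*(w^3 - 4*w^2 - 9*w + 36) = w*(w - 4)^2*(w^2 - 9) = w*(w - 4)^2*(w + 3)*(w - 3)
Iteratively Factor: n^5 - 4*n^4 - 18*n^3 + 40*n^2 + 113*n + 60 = (n - 4)*(n^4 - 18*n^2 - 32*n - 15) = (n - 4)*(n + 3)*(n^3 - 3*n^2 - 9*n - 5) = (n - 5)*(n - 4)*(n + 3)*(n^2 + 2*n + 1) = (n - 5)*(n - 4)*(n + 1)*(n + 3)*(n + 1)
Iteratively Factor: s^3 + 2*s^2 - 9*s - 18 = (s + 2)*(s^2 - 9) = (s + 2)*(s + 3)*(s - 3)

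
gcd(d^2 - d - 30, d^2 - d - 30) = d^2 - d - 30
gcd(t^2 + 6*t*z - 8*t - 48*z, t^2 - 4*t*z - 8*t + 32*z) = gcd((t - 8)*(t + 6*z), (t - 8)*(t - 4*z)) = t - 8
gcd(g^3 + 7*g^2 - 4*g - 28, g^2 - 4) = g^2 - 4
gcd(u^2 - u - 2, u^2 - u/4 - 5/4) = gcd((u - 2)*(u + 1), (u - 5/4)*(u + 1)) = u + 1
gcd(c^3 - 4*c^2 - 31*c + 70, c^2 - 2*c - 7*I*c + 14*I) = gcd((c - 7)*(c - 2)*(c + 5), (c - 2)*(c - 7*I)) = c - 2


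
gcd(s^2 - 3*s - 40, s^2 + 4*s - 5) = s + 5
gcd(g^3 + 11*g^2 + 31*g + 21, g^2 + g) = g + 1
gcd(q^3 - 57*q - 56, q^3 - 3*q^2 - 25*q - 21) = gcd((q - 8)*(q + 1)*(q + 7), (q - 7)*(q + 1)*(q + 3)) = q + 1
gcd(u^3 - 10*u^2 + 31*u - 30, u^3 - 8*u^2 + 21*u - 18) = u^2 - 5*u + 6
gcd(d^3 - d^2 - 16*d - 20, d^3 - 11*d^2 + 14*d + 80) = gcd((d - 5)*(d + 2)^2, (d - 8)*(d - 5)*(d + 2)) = d^2 - 3*d - 10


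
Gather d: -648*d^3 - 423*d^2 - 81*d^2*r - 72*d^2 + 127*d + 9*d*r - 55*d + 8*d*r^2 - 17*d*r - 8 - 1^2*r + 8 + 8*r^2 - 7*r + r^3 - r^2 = -648*d^3 + d^2*(-81*r - 495) + d*(8*r^2 - 8*r + 72) + r^3 + 7*r^2 - 8*r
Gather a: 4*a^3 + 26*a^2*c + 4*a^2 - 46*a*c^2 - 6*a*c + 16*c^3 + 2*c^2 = 4*a^3 + a^2*(26*c + 4) + a*(-46*c^2 - 6*c) + 16*c^3 + 2*c^2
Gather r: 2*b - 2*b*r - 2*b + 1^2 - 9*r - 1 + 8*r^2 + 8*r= 8*r^2 + r*(-2*b - 1)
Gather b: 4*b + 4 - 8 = 4*b - 4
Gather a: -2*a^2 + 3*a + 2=-2*a^2 + 3*a + 2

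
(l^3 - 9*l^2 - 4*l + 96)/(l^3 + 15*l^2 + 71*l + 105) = (l^2 - 12*l + 32)/(l^2 + 12*l + 35)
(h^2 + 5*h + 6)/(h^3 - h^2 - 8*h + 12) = (h + 2)/(h^2 - 4*h + 4)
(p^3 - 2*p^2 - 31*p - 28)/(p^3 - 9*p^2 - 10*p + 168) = (p + 1)/(p - 6)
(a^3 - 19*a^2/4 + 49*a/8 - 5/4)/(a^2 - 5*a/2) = a - 9/4 + 1/(2*a)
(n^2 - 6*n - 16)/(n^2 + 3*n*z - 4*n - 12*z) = (n^2 - 6*n - 16)/(n^2 + 3*n*z - 4*n - 12*z)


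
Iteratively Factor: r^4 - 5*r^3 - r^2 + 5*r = (r + 1)*(r^3 - 6*r^2 + 5*r) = (r - 5)*(r + 1)*(r^2 - r) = (r - 5)*(r - 1)*(r + 1)*(r)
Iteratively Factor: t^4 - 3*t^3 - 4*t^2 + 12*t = (t - 3)*(t^3 - 4*t) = t*(t - 3)*(t^2 - 4) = t*(t - 3)*(t - 2)*(t + 2)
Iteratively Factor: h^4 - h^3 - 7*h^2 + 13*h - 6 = (h + 3)*(h^3 - 4*h^2 + 5*h - 2) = (h - 1)*(h + 3)*(h^2 - 3*h + 2) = (h - 1)^2*(h + 3)*(h - 2)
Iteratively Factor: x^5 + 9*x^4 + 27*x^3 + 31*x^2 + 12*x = (x)*(x^4 + 9*x^3 + 27*x^2 + 31*x + 12) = x*(x + 1)*(x^3 + 8*x^2 + 19*x + 12) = x*(x + 1)*(x + 4)*(x^2 + 4*x + 3) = x*(x + 1)*(x + 3)*(x + 4)*(x + 1)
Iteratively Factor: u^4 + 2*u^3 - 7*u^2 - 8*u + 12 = (u - 1)*(u^3 + 3*u^2 - 4*u - 12) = (u - 1)*(u + 2)*(u^2 + u - 6) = (u - 1)*(u + 2)*(u + 3)*(u - 2)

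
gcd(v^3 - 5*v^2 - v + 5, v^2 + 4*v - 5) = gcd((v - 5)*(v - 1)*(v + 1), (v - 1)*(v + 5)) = v - 1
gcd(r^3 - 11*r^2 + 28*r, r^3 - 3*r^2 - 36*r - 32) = 1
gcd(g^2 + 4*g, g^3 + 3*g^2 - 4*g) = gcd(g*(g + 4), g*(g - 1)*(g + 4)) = g^2 + 4*g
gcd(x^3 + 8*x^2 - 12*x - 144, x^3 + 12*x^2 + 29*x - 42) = x + 6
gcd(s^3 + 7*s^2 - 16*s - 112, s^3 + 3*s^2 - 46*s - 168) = s + 4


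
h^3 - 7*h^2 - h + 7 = (h - 7)*(h - 1)*(h + 1)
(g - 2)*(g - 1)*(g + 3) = g^3 - 7*g + 6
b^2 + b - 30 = (b - 5)*(b + 6)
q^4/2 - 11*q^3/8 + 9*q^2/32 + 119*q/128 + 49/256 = (q/2 + 1/4)*(q - 7/4)^2*(q + 1/4)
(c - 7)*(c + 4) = c^2 - 3*c - 28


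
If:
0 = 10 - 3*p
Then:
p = 10/3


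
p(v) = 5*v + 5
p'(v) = 5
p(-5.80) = -24.00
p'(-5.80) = 5.00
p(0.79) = 8.95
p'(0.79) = 5.00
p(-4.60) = -18.00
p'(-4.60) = 5.00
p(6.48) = 37.40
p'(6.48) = 5.00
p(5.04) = 30.20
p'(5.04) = 5.00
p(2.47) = 17.35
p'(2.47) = 5.00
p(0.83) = 9.15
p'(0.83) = 5.00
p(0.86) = 9.30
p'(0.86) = 5.00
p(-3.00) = -10.00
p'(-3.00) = 5.00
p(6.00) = 35.00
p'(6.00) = 5.00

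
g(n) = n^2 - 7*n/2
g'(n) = 2*n - 7/2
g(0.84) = -2.23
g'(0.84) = -1.82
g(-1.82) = 9.68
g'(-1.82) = -7.14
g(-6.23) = 60.62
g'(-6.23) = -15.96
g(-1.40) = 6.86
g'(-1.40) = -6.30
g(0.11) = -0.37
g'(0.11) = -3.28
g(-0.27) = 1.02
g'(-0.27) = -4.04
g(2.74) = -2.08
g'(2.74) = 1.98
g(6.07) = 15.60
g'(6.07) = 8.64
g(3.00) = -1.50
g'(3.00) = 2.50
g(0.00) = 0.00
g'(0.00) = -3.50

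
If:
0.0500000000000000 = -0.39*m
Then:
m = -0.13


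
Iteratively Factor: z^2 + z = (z + 1)*(z)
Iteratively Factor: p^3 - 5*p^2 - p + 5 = (p - 1)*(p^2 - 4*p - 5) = (p - 1)*(p + 1)*(p - 5)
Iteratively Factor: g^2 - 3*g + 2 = (g - 1)*(g - 2)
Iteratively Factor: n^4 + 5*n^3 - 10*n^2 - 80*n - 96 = (n + 2)*(n^3 + 3*n^2 - 16*n - 48) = (n - 4)*(n + 2)*(n^2 + 7*n + 12) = (n - 4)*(n + 2)*(n + 4)*(n + 3)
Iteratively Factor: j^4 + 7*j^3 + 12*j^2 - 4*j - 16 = (j + 4)*(j^3 + 3*j^2 - 4) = (j + 2)*(j + 4)*(j^2 + j - 2) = (j + 2)^2*(j + 4)*(j - 1)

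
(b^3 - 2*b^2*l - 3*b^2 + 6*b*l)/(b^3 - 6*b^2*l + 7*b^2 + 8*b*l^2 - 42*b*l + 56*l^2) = b*(b - 3)/(b^2 - 4*b*l + 7*b - 28*l)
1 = 1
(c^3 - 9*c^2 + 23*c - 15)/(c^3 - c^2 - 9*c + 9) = (c - 5)/(c + 3)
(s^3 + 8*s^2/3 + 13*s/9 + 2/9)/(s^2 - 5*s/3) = (9*s^3 + 24*s^2 + 13*s + 2)/(3*s*(3*s - 5))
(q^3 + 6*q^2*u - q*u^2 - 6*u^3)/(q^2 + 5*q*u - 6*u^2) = q + u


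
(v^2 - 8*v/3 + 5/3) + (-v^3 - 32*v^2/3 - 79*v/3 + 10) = -v^3 - 29*v^2/3 - 29*v + 35/3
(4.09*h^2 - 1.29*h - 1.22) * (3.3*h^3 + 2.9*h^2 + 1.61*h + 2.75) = 13.497*h^5 + 7.604*h^4 - 1.1821*h^3 + 5.6326*h^2 - 5.5117*h - 3.355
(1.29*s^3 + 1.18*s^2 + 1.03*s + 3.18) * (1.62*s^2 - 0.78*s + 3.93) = 2.0898*s^5 + 0.9054*s^4 + 5.8179*s^3 + 8.9856*s^2 + 1.5675*s + 12.4974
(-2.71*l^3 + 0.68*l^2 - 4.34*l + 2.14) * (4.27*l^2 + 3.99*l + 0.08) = -11.5717*l^5 - 7.9093*l^4 - 16.0354*l^3 - 8.1244*l^2 + 8.1914*l + 0.1712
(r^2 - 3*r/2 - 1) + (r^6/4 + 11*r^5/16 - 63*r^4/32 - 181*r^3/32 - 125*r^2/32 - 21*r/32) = r^6/4 + 11*r^5/16 - 63*r^4/32 - 181*r^3/32 - 93*r^2/32 - 69*r/32 - 1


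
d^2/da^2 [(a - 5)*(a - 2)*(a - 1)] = 6*a - 16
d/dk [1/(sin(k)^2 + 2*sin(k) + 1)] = -2*cos(k)/(sin(k) + 1)^3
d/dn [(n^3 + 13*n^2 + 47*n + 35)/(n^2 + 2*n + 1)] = (n^2 + 2*n - 23)/(n^2 + 2*n + 1)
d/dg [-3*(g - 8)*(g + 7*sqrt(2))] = -6*g - 21*sqrt(2) + 24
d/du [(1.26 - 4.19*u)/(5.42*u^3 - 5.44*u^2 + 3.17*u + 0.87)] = (45.4196*u^3 - 43.2812*u^2 + 13.7088*u - 7.6395)/(29.3764*u^6 - 58.9696*u^5 + 63.9564*u^4 - 25.0588*u^3 + 0.583299999999999*u^2 + 5.5158*u + 0.7569)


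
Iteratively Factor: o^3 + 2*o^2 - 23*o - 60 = (o - 5)*(o^2 + 7*o + 12) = (o - 5)*(o + 3)*(o + 4)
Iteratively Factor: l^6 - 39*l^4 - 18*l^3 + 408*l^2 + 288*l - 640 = (l + 2)*(l^5 - 2*l^4 - 35*l^3 + 52*l^2 + 304*l - 320) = (l + 2)*(l + 4)*(l^4 - 6*l^3 - 11*l^2 + 96*l - 80) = (l + 2)*(l + 4)^2*(l^3 - 10*l^2 + 29*l - 20) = (l - 4)*(l + 2)*(l + 4)^2*(l^2 - 6*l + 5) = (l - 4)*(l - 1)*(l + 2)*(l + 4)^2*(l - 5)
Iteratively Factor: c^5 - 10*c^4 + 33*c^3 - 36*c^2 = (c - 3)*(c^4 - 7*c^3 + 12*c^2) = (c - 4)*(c - 3)*(c^3 - 3*c^2) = (c - 4)*(c - 3)^2*(c^2) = c*(c - 4)*(c - 3)^2*(c)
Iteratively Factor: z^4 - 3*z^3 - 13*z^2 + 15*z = (z)*(z^3 - 3*z^2 - 13*z + 15) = z*(z - 5)*(z^2 + 2*z - 3) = z*(z - 5)*(z + 3)*(z - 1)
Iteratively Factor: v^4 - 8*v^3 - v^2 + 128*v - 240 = (v - 5)*(v^3 - 3*v^2 - 16*v + 48) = (v - 5)*(v - 4)*(v^2 + v - 12) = (v - 5)*(v - 4)*(v + 4)*(v - 3)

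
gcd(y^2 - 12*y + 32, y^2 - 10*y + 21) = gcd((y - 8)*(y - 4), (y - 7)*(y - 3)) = 1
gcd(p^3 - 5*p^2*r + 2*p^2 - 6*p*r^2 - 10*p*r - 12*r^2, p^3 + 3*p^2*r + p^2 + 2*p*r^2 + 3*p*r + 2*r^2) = p + r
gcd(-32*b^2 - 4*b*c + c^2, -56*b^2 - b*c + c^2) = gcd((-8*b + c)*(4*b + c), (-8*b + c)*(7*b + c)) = 8*b - c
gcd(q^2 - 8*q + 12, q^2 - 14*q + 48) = q - 6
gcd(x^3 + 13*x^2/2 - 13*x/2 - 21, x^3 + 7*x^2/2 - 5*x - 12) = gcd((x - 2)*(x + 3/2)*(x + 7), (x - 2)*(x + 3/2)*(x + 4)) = x^2 - x/2 - 3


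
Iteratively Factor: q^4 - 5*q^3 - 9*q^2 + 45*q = (q)*(q^3 - 5*q^2 - 9*q + 45) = q*(q - 3)*(q^2 - 2*q - 15) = q*(q - 5)*(q - 3)*(q + 3)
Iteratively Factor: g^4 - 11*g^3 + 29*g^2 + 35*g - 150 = (g - 5)*(g^3 - 6*g^2 - g + 30) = (g - 5)*(g + 2)*(g^2 - 8*g + 15) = (g - 5)^2*(g + 2)*(g - 3)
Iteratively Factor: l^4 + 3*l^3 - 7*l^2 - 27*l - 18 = (l + 2)*(l^3 + l^2 - 9*l - 9) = (l + 2)*(l + 3)*(l^2 - 2*l - 3) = (l + 1)*(l + 2)*(l + 3)*(l - 3)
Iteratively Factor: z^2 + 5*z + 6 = (z + 3)*(z + 2)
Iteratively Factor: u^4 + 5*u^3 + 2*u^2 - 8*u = (u + 4)*(u^3 + u^2 - 2*u) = (u - 1)*(u + 4)*(u^2 + 2*u) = u*(u - 1)*(u + 4)*(u + 2)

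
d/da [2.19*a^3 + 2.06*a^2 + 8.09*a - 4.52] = 6.57*a^2 + 4.12*a + 8.09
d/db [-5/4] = 0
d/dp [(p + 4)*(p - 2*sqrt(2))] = 2*p - 2*sqrt(2) + 4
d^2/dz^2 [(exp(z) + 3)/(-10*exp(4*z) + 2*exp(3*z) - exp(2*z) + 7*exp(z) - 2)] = (-900*exp(8*z) - 4580*exp(7*z) + 1344*exp(6*z) - 1092*exp(5*z) + 351*exp(4*z) + 805*exp(3*z) - 33*exp(2*z) - 137*exp(z) - 46)*exp(z)/(1000*exp(12*z) - 600*exp(11*z) + 420*exp(10*z) - 2228*exp(9*z) + 1482*exp(8*z) - 750*exp(7*z) + 1699*exp(6*z) - 1179*exp(5*z) + 441*exp(4*z) - 451*exp(3*z) + 306*exp(2*z) - 84*exp(z) + 8)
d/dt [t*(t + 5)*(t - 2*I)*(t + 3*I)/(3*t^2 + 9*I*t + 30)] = (2*t^3 + t^2*(5 + 18*I) + t*(-30 + 50*I) - 75)/(3*t^2 + 30*I*t - 75)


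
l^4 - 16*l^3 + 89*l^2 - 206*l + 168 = (l - 7)*(l - 4)*(l - 3)*(l - 2)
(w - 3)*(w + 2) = w^2 - w - 6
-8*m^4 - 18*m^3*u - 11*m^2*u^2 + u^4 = (-4*m + u)*(m + u)^2*(2*m + u)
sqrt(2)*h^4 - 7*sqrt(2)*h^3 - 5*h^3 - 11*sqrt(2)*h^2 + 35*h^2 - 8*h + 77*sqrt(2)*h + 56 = (h - 7)*(h - 4*sqrt(2))*(h + sqrt(2))*(sqrt(2)*h + 1)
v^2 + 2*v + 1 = (v + 1)^2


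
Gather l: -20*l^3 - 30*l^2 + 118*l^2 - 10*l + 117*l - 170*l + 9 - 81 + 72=-20*l^3 + 88*l^2 - 63*l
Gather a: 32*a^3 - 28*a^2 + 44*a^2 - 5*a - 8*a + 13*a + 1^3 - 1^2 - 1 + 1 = 32*a^3 + 16*a^2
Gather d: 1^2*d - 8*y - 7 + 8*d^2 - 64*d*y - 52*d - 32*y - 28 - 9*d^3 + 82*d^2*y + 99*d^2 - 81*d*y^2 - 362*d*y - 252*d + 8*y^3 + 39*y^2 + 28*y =-9*d^3 + d^2*(82*y + 107) + d*(-81*y^2 - 426*y - 303) + 8*y^3 + 39*y^2 - 12*y - 35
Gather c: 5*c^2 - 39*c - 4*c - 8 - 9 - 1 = 5*c^2 - 43*c - 18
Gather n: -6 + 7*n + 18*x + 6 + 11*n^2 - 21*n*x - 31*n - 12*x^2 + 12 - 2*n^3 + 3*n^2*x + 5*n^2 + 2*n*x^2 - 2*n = -2*n^3 + n^2*(3*x + 16) + n*(2*x^2 - 21*x - 26) - 12*x^2 + 18*x + 12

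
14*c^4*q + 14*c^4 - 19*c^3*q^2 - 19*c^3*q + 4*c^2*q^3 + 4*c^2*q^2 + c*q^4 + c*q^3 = (-2*c + q)*(-c + q)*(7*c + q)*(c*q + c)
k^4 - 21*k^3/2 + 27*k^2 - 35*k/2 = k*(k - 7)*(k - 5/2)*(k - 1)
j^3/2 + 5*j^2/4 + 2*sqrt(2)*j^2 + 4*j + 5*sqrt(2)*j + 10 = (j/2 + sqrt(2))*(j + 5/2)*(j + 2*sqrt(2))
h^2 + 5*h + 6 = (h + 2)*(h + 3)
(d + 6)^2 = d^2 + 12*d + 36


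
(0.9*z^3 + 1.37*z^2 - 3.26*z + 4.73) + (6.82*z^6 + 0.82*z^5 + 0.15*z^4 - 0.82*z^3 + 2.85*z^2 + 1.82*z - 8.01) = 6.82*z^6 + 0.82*z^5 + 0.15*z^4 + 0.0800000000000001*z^3 + 4.22*z^2 - 1.44*z - 3.28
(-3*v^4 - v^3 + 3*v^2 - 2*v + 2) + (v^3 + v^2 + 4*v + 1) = -3*v^4 + 4*v^2 + 2*v + 3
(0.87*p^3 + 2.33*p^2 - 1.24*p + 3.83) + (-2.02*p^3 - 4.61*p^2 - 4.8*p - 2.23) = -1.15*p^3 - 2.28*p^2 - 6.04*p + 1.6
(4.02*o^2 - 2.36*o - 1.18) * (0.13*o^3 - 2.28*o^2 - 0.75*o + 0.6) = 0.5226*o^5 - 9.4724*o^4 + 2.2124*o^3 + 6.8724*o^2 - 0.531*o - 0.708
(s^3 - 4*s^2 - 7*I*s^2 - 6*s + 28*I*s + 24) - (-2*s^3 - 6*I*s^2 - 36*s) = 3*s^3 - 4*s^2 - I*s^2 + 30*s + 28*I*s + 24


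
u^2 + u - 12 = (u - 3)*(u + 4)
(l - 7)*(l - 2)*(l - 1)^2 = l^4 - 11*l^3 + 33*l^2 - 37*l + 14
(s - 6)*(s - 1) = s^2 - 7*s + 6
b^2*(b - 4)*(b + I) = b^4 - 4*b^3 + I*b^3 - 4*I*b^2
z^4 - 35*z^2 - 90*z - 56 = (z - 7)*(z + 1)*(z + 2)*(z + 4)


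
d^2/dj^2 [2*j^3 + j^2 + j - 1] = 12*j + 2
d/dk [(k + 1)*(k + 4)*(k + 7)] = 3*k^2 + 24*k + 39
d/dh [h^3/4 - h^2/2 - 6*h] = 3*h^2/4 - h - 6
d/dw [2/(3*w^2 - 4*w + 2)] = 4*(2 - 3*w)/(3*w^2 - 4*w + 2)^2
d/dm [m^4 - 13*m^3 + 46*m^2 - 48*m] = 4*m^3 - 39*m^2 + 92*m - 48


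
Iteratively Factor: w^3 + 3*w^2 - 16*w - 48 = (w - 4)*(w^2 + 7*w + 12) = (w - 4)*(w + 3)*(w + 4)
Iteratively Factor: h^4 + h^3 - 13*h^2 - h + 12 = (h + 1)*(h^3 - 13*h + 12) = (h - 1)*(h + 1)*(h^2 + h - 12) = (h - 1)*(h + 1)*(h + 4)*(h - 3)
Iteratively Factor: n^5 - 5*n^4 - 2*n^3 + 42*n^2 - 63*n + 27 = (n - 3)*(n^4 - 2*n^3 - 8*n^2 + 18*n - 9) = (n - 3)*(n - 1)*(n^3 - n^2 - 9*n + 9) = (n - 3)*(n - 1)^2*(n^2 - 9) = (n - 3)^2*(n - 1)^2*(n + 3)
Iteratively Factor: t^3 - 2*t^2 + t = (t - 1)*(t^2 - t) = (t - 1)^2*(t)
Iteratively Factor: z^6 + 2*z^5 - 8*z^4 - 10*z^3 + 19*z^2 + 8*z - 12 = (z + 3)*(z^5 - z^4 - 5*z^3 + 5*z^2 + 4*z - 4) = (z - 1)*(z + 3)*(z^4 - 5*z^2 + 4) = (z - 1)*(z + 1)*(z + 3)*(z^3 - z^2 - 4*z + 4) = (z - 1)^2*(z + 1)*(z + 3)*(z^2 - 4) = (z - 2)*(z - 1)^2*(z + 1)*(z + 3)*(z + 2)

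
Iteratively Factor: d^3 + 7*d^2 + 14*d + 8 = (d + 4)*(d^2 + 3*d + 2) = (d + 1)*(d + 4)*(d + 2)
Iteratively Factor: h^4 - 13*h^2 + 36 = (h + 2)*(h^3 - 2*h^2 - 9*h + 18) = (h - 3)*(h + 2)*(h^2 + h - 6) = (h - 3)*(h - 2)*(h + 2)*(h + 3)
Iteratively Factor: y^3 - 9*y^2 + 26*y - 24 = (y - 3)*(y^2 - 6*y + 8) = (y - 4)*(y - 3)*(y - 2)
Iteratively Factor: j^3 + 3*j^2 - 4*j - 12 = (j - 2)*(j^2 + 5*j + 6) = (j - 2)*(j + 2)*(j + 3)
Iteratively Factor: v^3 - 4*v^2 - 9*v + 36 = (v - 3)*(v^2 - v - 12) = (v - 4)*(v - 3)*(v + 3)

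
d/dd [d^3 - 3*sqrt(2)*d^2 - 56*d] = 3*d^2 - 6*sqrt(2)*d - 56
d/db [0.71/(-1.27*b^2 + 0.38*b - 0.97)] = (1.8034*b - 0.2698)/(1.27*b^2 - 0.38*b + 0.97)^2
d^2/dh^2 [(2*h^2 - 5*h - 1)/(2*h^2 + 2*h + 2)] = (-7*h^3 - 9*h^2 + 12*h + 7)/(h^6 + 3*h^5 + 6*h^4 + 7*h^3 + 6*h^2 + 3*h + 1)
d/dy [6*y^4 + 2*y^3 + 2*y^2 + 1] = 2*y*(12*y^2 + 3*y + 2)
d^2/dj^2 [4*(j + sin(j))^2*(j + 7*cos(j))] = -28*(j + sin(j))^2*cos(j) - 8*(j + sin(j))*(j + 7*cos(j))*sin(j) - 16*(j + sin(j))*(7*sin(j) - 1)*(cos(j) + 1) + 8*(j + 7*cos(j))*(cos(j) + 1)^2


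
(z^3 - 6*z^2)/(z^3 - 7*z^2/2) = 2*(z - 6)/(2*z - 7)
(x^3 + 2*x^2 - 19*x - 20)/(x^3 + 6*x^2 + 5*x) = (x - 4)/x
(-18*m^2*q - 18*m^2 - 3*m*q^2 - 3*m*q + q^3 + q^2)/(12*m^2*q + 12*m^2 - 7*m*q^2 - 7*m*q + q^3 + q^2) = (-18*m^2 - 3*m*q + q^2)/(12*m^2 - 7*m*q + q^2)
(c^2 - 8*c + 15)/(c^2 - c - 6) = (c - 5)/(c + 2)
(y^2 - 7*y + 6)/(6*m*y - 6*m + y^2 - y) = (y - 6)/(6*m + y)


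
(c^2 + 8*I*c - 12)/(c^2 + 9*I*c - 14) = (c + 6*I)/(c + 7*I)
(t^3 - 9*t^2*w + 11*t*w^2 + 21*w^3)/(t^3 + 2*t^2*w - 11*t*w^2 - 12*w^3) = (t - 7*w)/(t + 4*w)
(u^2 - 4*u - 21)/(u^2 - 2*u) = (u^2 - 4*u - 21)/(u*(u - 2))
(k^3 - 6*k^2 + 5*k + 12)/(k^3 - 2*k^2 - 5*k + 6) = (k^2 - 3*k - 4)/(k^2 + k - 2)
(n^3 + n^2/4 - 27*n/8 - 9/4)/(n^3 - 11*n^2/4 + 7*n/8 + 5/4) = (8*n^2 + 18*n + 9)/(8*n^2 - 6*n - 5)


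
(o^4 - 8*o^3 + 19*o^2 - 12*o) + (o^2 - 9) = o^4 - 8*o^3 + 20*o^2 - 12*o - 9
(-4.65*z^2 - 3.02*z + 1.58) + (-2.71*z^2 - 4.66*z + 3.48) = -7.36*z^2 - 7.68*z + 5.06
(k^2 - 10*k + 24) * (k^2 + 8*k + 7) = k^4 - 2*k^3 - 49*k^2 + 122*k + 168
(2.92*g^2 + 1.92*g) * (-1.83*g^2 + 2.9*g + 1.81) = -5.3436*g^4 + 4.9544*g^3 + 10.8532*g^2 + 3.4752*g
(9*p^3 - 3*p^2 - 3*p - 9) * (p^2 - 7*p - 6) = 9*p^5 - 66*p^4 - 36*p^3 + 30*p^2 + 81*p + 54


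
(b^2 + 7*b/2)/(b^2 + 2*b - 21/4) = 2*b/(2*b - 3)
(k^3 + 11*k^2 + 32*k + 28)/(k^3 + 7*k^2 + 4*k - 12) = (k^2 + 9*k + 14)/(k^2 + 5*k - 6)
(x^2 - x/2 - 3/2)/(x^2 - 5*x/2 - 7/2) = (2*x - 3)/(2*x - 7)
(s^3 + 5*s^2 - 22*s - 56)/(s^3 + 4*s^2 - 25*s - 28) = (s + 2)/(s + 1)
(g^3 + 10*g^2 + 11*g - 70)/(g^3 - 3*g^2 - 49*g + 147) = (g^2 + 3*g - 10)/(g^2 - 10*g + 21)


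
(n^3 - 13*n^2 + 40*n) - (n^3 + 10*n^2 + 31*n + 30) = -23*n^2 + 9*n - 30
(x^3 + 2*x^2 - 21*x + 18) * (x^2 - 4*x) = x^5 - 2*x^4 - 29*x^3 + 102*x^2 - 72*x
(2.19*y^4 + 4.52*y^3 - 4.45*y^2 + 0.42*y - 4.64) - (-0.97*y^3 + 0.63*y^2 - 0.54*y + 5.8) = 2.19*y^4 + 5.49*y^3 - 5.08*y^2 + 0.96*y - 10.44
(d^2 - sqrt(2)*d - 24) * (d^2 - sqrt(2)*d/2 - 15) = d^4 - 3*sqrt(2)*d^3/2 - 38*d^2 + 27*sqrt(2)*d + 360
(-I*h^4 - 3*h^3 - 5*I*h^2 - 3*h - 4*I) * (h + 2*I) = -I*h^5 - h^4 - 11*I*h^3 + 7*h^2 - 10*I*h + 8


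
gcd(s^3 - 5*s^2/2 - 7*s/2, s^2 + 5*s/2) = s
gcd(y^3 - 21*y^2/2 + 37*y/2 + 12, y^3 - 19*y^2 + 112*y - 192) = y^2 - 11*y + 24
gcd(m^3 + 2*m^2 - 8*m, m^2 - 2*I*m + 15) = 1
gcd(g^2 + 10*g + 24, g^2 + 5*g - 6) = g + 6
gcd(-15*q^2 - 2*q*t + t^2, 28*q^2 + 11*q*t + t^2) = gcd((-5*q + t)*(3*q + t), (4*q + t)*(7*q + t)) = 1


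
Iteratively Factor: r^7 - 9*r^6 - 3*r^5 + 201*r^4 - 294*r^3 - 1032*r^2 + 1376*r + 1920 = (r - 4)*(r^6 - 5*r^5 - 23*r^4 + 109*r^3 + 142*r^2 - 464*r - 480) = (r - 4)*(r + 2)*(r^5 - 7*r^4 - 9*r^3 + 127*r^2 - 112*r - 240) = (r - 4)*(r + 1)*(r + 2)*(r^4 - 8*r^3 - r^2 + 128*r - 240) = (r - 5)*(r - 4)*(r + 1)*(r + 2)*(r^3 - 3*r^2 - 16*r + 48) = (r - 5)*(r - 4)*(r + 1)*(r + 2)*(r + 4)*(r^2 - 7*r + 12) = (r - 5)*(r - 4)^2*(r + 1)*(r + 2)*(r + 4)*(r - 3)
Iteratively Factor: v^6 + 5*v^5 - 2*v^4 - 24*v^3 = (v + 4)*(v^5 + v^4 - 6*v^3) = (v + 3)*(v + 4)*(v^4 - 2*v^3) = v*(v + 3)*(v + 4)*(v^3 - 2*v^2) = v^2*(v + 3)*(v + 4)*(v^2 - 2*v) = v^2*(v - 2)*(v + 3)*(v + 4)*(v)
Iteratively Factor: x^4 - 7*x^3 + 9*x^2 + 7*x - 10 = (x - 2)*(x^3 - 5*x^2 - x + 5) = (x - 5)*(x - 2)*(x^2 - 1) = (x - 5)*(x - 2)*(x - 1)*(x + 1)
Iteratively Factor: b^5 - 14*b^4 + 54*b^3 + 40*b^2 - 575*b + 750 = (b - 5)*(b^4 - 9*b^3 + 9*b^2 + 85*b - 150) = (b - 5)*(b - 2)*(b^3 - 7*b^2 - 5*b + 75) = (b - 5)^2*(b - 2)*(b^2 - 2*b - 15) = (b - 5)^3*(b - 2)*(b + 3)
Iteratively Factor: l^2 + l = (l)*(l + 1)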